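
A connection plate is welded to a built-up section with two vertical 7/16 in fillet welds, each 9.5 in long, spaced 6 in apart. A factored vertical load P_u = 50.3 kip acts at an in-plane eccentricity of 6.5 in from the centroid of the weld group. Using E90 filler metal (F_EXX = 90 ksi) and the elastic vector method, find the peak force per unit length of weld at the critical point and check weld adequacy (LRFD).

Total weld length L_w = 19 in. Treat welds as unit-width lines.
Polar moment about centroid: J = 2[d³/12 + d(b/2)²] = 2[9.5³/12 + 9.5×3²] = 313.9 in³.
Direct shear f_v = P/L_w = 50.3 / 19 = 2.647 kip/in (vertical).
Torsion M = P·e = 50.3 × 6.5 = 326.95 kip·in.
Critical point at (x, y) = (3, 4.75) from centroid. f_tx = M·y/J = 4.948 kip/in; f_ty = M·x/J = 3.125 kip/in.
Resultant f_max = √[f_tx² + (f_v + f_ty)²] = √[4.948² + (2.647 + 3.125)²] = 7.602 kip/in.
Capacity per unit length: φr_n = 0.75 × 0.6 × 90 × (0.707 × 0.4375) = 12.53 kip/in.
7.602 ≤ 12.53 → adequate.

f_max ≈ 7.6 kip/in; adequate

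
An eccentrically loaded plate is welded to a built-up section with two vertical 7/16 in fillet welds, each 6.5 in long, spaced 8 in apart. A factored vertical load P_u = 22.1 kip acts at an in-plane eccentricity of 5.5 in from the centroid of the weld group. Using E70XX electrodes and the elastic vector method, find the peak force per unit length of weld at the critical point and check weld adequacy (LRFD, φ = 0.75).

f_max ≈ 3.94 kip/in; adequate

E70XX → F_EXX = 70 ksi.
Total weld length L_w = 13 in. Treat welds as unit-width lines.
Polar moment about centroid: J = 2[d³/12 + d(b/2)²] = 2[6.5³/12 + 6.5×4²] = 253.8 in³.
Direct shear f_v = P/L_w = 22.1 / 13 = 1.7 kip/in (vertical).
Torsion M = P·e = 22.1 × 5.5 = 121.55 kip·in.
Critical point at (x, y) = (4, 3.25) from centroid. f_tx = M·y/J = 1.557 kip/in; f_ty = M·x/J = 1.916 kip/in.
Resultant f_max = √[f_tx² + (f_v + f_ty)²] = √[1.557² + (1.7 + 1.916)²] = 3.937 kip/in.
Capacity per unit length: φr_n = 0.75 × 0.6 × 70 × (0.707 × 0.4375) = 9.743 kip/in.
3.937 ≤ 9.743 → adequate.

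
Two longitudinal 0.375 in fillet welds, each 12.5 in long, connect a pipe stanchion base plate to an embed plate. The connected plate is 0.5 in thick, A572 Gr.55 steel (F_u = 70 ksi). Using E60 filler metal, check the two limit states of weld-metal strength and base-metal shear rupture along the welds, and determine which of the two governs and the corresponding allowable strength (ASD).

R_n/Ω ≈ 119 kips (weld metal governs)

E60XX → F_EXX = 60 ksi.
t_e = 0.707 × 0.375 = 0.2651 in; L = 25 in.
Weld metal: R_n/Ω = (1/2.0) × 0.6 × 60 × 0.2651 × 25 = 119.3 kips.
Base metal (shear rupture): R_n/Ω = (1/2.0) × 0.6 × 70 × 0.5 × 25 = 262.5 kips.
Governing: weld metal.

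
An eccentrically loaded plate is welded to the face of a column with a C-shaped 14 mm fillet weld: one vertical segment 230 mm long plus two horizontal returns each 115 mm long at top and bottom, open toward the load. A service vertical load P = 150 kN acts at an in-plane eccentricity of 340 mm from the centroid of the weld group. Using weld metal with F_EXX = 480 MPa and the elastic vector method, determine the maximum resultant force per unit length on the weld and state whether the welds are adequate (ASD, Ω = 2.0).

Total weld length L_w = 460 mm. Treat welds as unit-width lines.
Centroid: x̄ = 2×115×57.5 / 460 = 28.75 mm from the vertical weld.
Polar moment about centroid: J = I_x + I_y = [230³/12 + 2×115×115²] + [230×28.75² + 2(115³/12 + 115×28.75²)] = 4689000 mm³.
Direct shear f_v = P/L_w = 150×10³ / 460 = 326.1 N/mm (vertical).
Torsion M = P·e = 150×10³ × 340 = 51000000 N·mm.
Critical point at (x, y) = (86.25, 115) from centroid. f_tx = M·y/J = 1251 N/mm; f_ty = M·x/J = 938 N/mm.
Resultant f_max = √[f_tx² + (f_v + f_ty)²] = √[1251² + (326.1 + 938)²] = 1778 N/mm.
Capacity per unit length: r_n/Ω = (1/2.0) × 0.6 × 480 × (0.707 × 14) = 1425 N/mm.
1778 > 1425 → NOT adequate.

f_max ≈ 1780 N/mm; NOT adequate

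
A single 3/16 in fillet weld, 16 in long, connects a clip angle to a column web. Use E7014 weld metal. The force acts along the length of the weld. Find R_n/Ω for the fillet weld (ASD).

E70XX → F_EXX = 70 ksi.
Effective throat t_e = 0.707 × 0.1875 = 0.1326 in.
Total length L = 16 in; A_we = 0.1326 × 16 = 2.121 in².
F_nw = 0.6 F_EXX = 0.6 × 70 = 42 ksi.
R_n = 42 × 2.121 = 89.08 kip; R_n/Ω = 89.08/2.0 = 44.54 kip.

R_n/Ω ≈ 44.5 kip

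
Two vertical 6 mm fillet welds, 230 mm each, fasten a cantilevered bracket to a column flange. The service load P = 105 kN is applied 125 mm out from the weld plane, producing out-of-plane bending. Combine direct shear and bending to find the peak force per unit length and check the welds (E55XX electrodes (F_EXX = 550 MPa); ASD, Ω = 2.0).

f_max ≈ 779 N/mm; NOT adequate

L_w = 2 × 230 = 460 mm; section modulus (unit throat) S = 2 × L²/6 = 17630 mm².
Direct shear f_v = P/L_w = 105×10³/460 = 228.3 N/mm.
Moment M = P × e = 105×10³ × 125 = 13125000 N·mm; bending f_b = M/S = 744.3 N/mm.
f_max = √(f_v² + f_b²) = √(228.3² + 744.3²) = 778.5 N/mm.
r_n/Ω = (1/2.0) × 0.6 × 550 × (0.707 × 6) = 699.9 N/mm → NOT adequate.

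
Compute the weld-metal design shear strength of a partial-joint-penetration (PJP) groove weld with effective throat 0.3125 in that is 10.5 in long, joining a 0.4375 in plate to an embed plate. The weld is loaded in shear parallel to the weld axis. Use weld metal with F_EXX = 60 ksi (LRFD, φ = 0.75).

φR_n ≈ 88.6 kips

Effective throat (given) t_e = 0.3125 in.
A_we = 0.3125 × 10.5 = 3.281 in².
F_nw = 0.6 F_EXX = 36 ksi.
φR_n = 0.75 × 36 × 3.281 = 88.59 kips.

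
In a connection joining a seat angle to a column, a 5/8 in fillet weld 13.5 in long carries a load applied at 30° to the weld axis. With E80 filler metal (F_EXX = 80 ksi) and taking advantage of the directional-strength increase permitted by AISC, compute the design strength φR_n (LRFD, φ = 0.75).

t_e = 0.707 × 0.625 = 0.4419 in; A_we = 0.4419 × 13.5 = 5.965 in².
Directional factor: 1.0 + 0.5 sin^1.5(30°) = 1.177.
F_nw = 0.6 × 80 × 1.177 = 56.49 ksi.
φR_n = 0.75 × 56.49 × 5.965 = 252.7 kip.

φR_n ≈ 253 kip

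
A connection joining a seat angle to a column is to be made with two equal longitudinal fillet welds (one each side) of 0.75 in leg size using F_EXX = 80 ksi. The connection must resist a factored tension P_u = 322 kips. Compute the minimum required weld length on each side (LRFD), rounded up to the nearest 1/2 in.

Throat t_e = 0.707 × 0.75 = 0.5302 in.
φr_n = 0.75 × 0.6 × 80 × 0.5302 = 19.09 kips/in.
L_req = P_u / φr_n = 322 / 19.09 = 16.87 in total.
Per side: 16.87 / 2 = 8.434 in.
Round up → use L = 8.5 in on each side.

L = 8.5 in on each side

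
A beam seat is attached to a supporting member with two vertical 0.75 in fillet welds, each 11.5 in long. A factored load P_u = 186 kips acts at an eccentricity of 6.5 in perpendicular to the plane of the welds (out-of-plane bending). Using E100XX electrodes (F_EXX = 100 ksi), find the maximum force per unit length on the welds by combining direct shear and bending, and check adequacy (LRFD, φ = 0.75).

f_max ≈ 28.6 kip/in; NOT adequate

L_w = 2 × 11.5 = 23 in; section modulus (unit throat) S = 2 × L²/6 = 44.08 in².
Direct shear f_v = P/L_w = 186/23 = 8.087 kip/in.
Moment M = P × e = 186 × 6.5 = 1209 kip·in; bending f_b = M/S = 27.43 kip/in.
f_max = √(f_v² + f_b²) = √(8.087² + 27.43²) = 28.59 kip/in.
φr_n = 0.75 × 0.6 × 100 × (0.707 × 0.75) = 23.86 kip/in → NOT adequate.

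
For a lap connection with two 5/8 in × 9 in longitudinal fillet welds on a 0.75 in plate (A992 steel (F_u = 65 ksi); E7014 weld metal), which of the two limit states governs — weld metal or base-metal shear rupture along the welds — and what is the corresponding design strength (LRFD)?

φR_n ≈ 251 kip (weld metal governs)

E70XX → F_EXX = 70 ksi.
t_e = 0.707 × 0.625 = 0.4419 in; L = 18 in.
Weld metal: φR_n = 0.75 × 0.6 × 70 × 0.4419 × 18 = 250.5 kip.
Base metal (shear rupture): φR_n = 0.75 × 0.6 × 65 × 0.75 × 18 = 394.9 kip.
Governing: weld metal.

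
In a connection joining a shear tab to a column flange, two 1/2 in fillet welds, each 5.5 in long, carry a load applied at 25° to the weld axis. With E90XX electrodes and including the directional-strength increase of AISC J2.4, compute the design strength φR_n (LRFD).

E90XX → F_EXX = 90 ksi.
t_e = 0.707 × 0.5 = 0.3535 in; A_we = 0.3535 × 11 = 3.888 in².
Directional factor: 1.0 + 0.5 sin^1.5(25°) = 1.137.
F_nw = 0.6 × 90 × 1.137 = 61.42 ksi.
φR_n = 0.75 × 61.42 × 3.888 = 179.1 kips.

φR_n ≈ 179 kips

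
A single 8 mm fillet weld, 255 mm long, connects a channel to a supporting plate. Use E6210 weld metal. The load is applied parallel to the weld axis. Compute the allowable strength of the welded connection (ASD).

R_n/Ω ≈ 268 kN

E62XX → F_EXX = 620 MPa.
Effective throat t_e = 0.707 × 8 = 5.656 mm.
Total length L = 255 mm; A_we = 5.656 × 255 = 1442 mm².
F_nw = 0.6 F_EXX = 0.6 × 620 = 372 MPa.
R_n = 372 × 1442 × 10⁻³ = 536.5 kN; R_n/Ω = 536.5/2.0 = 268.3 kN.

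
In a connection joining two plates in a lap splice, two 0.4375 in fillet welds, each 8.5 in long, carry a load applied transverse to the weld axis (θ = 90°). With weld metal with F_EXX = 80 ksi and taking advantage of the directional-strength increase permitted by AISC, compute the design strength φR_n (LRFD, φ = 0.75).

φR_n ≈ 284 kips

t_e = 0.707 × 0.4375 = 0.3093 in; A_we = 0.3093 × 17 = 5.258 in².
Directional factor: 1.0 + 0.5 sin^1.5(90°) = 1.5.
F_nw = 0.6 × 80 × 1.5 = 72 ksi.
φR_n = 0.75 × 72 × 5.258 = 283.9 kips.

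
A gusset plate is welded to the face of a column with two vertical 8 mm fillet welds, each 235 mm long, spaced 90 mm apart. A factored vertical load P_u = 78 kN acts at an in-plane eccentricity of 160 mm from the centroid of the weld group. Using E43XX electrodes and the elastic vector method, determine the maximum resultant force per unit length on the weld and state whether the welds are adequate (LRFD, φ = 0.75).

E43XX → F_EXX = 430 MPa.
Total weld length L_w = 470 mm. Treat welds as unit-width lines.
Polar moment about centroid: J = 2[d³/12 + d(b/2)²] = 2[235³/12 + 235×45²] = 3115000 mm³.
Direct shear f_v = P/L_w = 78×10³ / 470 = 166 N/mm (vertical).
Torsion M = P·e = 78×10³ × 160 = 12480000 N·mm.
Critical point at (x, y) = (45, 117.5) from centroid. f_tx = M·y/J = 470.8 N/mm; f_ty = M·x/J = 180.3 N/mm.
Resultant f_max = √[f_tx² + (f_v + f_ty)²] = √[470.8² + (166 + 180.3)²] = 584.4 N/mm.
Capacity per unit length: φr_n = 0.75 × 0.6 × 430 × (0.707 × 8) = 1094 N/mm.
584.4 ≤ 1094 → adequate.

f_max ≈ 584 N/mm; adequate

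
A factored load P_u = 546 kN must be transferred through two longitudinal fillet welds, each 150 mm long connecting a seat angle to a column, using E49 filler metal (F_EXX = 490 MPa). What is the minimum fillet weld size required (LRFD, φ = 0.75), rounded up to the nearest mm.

w = 12 mm

Total weld length L = 300 mm.
Required throat t_e = P_u / (φ × 0.6 F_EXX × L) = 546 / (0.75 × 0.6 × 490 × 300 × 10⁻³) = 8.254 mm.
Required leg w = t_e / 0.707 = 11.67 mm → use 12 mm.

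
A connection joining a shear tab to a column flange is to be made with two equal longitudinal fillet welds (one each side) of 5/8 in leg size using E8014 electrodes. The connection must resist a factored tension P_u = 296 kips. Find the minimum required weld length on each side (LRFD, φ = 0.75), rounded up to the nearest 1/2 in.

L = 9.5 in on each side

E80XX → F_EXX = 80 ksi.
Throat t_e = 0.707 × 0.625 = 0.4419 in.
φr_n = 0.75 × 0.6 × 80 × 0.4419 = 15.91 kips/in.
L_req = P_u / φr_n = 296 / 15.91 = 18.61 in total.
Per side: 18.61 / 2 = 9.304 in.
Round up → use L = 9.5 in on each side.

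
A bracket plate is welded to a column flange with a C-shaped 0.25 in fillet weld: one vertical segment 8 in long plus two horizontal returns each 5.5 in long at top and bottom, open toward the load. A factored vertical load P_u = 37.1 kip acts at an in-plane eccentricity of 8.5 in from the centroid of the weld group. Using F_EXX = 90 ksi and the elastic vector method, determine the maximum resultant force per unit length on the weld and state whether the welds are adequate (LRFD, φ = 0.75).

Total weld length L_w = 19 in. Treat welds as unit-width lines.
Centroid: x̄ = 2×5.5×2.75 / 19 = 1.592 in from the vertical weld.
Polar moment about centroid: J = I_x + I_y = [8³/12 + 2×5.5×4²] + [8×1.592² + 2(5.5³/12 + 5.5×1.158²)] = 281.4 in³.
Direct shear f_v = P/L_w = 37.1 / 19 = 1.953 kip/in (vertical).
Torsion M = P·e = 37.1 × 8.5 = 315.35 kip·in.
Critical point at (x, y) = (3.908, 4) from centroid. f_tx = M·y/J = 4.482 kip/in; f_ty = M·x/J = 4.379 kip/in.
Resultant f_max = √[f_tx² + (f_v + f_ty)²] = √[4.482² + (1.953 + 4.379)²] = 7.758 kip/in.
Capacity per unit length: φr_n = 0.75 × 0.6 × 90 × (0.707 × 0.25) = 7.158 kip/in.
7.758 > 7.158 → NOT adequate.

f_max ≈ 7.76 kip/in; NOT adequate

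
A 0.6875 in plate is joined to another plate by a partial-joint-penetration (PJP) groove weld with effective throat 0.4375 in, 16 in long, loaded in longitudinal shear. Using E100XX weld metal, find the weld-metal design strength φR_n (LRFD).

φR_n ≈ 315 kips

E100XX → F_EXX = 100 ksi.
Effective throat (given) t_e = 0.4375 in.
A_we = 0.4375 × 16 = 7 in².
F_nw = 0.6 F_EXX = 60 ksi.
φR_n = 0.75 × 60 × 7 = 315 kips.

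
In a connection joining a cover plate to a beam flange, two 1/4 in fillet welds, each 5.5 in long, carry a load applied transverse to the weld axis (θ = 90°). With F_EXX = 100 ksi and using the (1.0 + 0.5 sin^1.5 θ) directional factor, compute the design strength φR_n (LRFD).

φR_n ≈ 131 kips

t_e = 0.707 × 0.25 = 0.1767 in; A_we = 0.1767 × 11 = 1.944 in².
Directional factor: 1.0 + 0.5 sin^1.5(90°) = 1.5.
F_nw = 0.6 × 100 × 1.5 = 90 ksi.
φR_n = 0.75 × 90 × 1.944 = 131.2 kips.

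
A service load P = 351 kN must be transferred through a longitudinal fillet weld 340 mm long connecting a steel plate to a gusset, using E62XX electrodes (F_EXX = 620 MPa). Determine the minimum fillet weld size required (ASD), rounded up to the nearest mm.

Total weld length L = 340 mm.
Required throat t_e = P × Ω / (0.6 F_EXX × L) = 351 × 2.0 / (0.6 × 620 × 340 × 10⁻³) = 5.55 mm.
Required leg w = t_e / 0.707 = 7.85 mm → use 8 mm.

w = 8 mm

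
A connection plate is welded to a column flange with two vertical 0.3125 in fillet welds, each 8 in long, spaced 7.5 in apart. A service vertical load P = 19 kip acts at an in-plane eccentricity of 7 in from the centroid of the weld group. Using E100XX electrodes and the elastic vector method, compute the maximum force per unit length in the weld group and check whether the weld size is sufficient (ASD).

f_max ≈ 3.28 kip/in; adequate

E100XX → F_EXX = 100 ksi.
Total weld length L_w = 16 in. Treat welds as unit-width lines.
Polar moment about centroid: J = 2[d³/12 + d(b/2)²] = 2[8³/12 + 8×3.75²] = 310.3 in³.
Direct shear f_v = P/L_w = 19 / 16 = 1.188 kip/in (vertical).
Torsion M = P·e = 19 × 7 = 133 kip·in.
Critical point at (x, y) = (3.75, 4) from centroid. f_tx = M·y/J = 1.714 kip/in; f_ty = M·x/J = 1.607 kip/in.
Resultant f_max = √[f_tx² + (f_v + f_ty)²] = √[1.714² + (1.188 + 1.607)²] = 3.279 kip/in.
Capacity per unit length: r_n/Ω = (1/2.0) × 0.6 × 100 × (0.707 × 0.3125) = 6.628 kip/in.
3.279 ≤ 6.628 → adequate.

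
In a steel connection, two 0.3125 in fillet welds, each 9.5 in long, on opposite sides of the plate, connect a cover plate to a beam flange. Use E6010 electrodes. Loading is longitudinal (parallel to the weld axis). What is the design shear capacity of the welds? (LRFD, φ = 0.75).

E60XX → F_EXX = 60 ksi.
Effective throat t_e = 0.707 × 0.3125 = 0.2209 in.
Total length L = 19 in; A_we = 0.2209 × 19 = 4.198 in².
F_nw = 0.6 F_EXX = 0.6 × 60 = 36 ksi.
φR_n = 0.75 × 36 × 4.198 = 113.3 kip.

φR_n ≈ 113 kip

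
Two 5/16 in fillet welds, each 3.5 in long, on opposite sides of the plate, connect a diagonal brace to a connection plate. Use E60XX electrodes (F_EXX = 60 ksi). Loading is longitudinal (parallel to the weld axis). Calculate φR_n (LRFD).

Effective throat t_e = 0.707 × 0.3125 = 0.2209 in.
Total length L = 7 in; A_we = 0.2209 × 7 = 1.547 in².
F_nw = 0.6 F_EXX = 0.6 × 60 = 36 ksi.
φR_n = 0.75 × 36 × 1.547 = 41.76 kips.

φR_n ≈ 41.8 kips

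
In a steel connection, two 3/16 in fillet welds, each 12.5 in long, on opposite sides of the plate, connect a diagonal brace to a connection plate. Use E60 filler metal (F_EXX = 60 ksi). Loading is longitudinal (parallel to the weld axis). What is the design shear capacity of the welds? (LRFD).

φR_n ≈ 89.5 kip

Effective throat t_e = 0.707 × 0.1875 = 0.1326 in.
Total length L = 25 in; A_we = 0.1326 × 25 = 3.314 in².
F_nw = 0.6 F_EXX = 0.6 × 60 = 36 ksi.
φR_n = 0.75 × 36 × 3.314 = 89.48 kip.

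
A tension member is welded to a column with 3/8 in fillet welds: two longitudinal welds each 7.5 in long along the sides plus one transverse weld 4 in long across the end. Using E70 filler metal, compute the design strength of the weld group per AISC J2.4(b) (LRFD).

E70XX → F_EXX = 70 ksi.
t_e = 0.707 × 0.375 = 0.2651 in.
R_nwl = 0.6 × 70 × 0.2651 × 15 = 167 kips (longitudinal, 2 welds).
R_nwt = 0.6 × 70 × 0.2651 × 4 = 44.54 kips (transverse, base value).
(i) R_nwl + R_nwt = 211.6 kips; (ii) 0.85 R_nwl + 1.5 R_nwt = 208.8 kips.
R_n = max = 211.6 kips [governs: (i)]; φR_n = 158.7 kips.

φR_n ≈ 159 kips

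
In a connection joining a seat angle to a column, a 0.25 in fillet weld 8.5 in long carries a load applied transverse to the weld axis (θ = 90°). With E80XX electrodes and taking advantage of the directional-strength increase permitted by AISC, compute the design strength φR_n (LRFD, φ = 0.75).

E80XX → F_EXX = 80 ksi.
t_e = 0.707 × 0.25 = 0.1767 in; A_we = 0.1767 × 8.5 = 1.502 in².
Directional factor: 1.0 + 0.5 sin^1.5(90°) = 1.5.
F_nw = 0.6 × 80 × 1.5 = 72 ksi.
φR_n = 0.75 × 72 × 1.502 = 81.13 kips.

φR_n ≈ 81.1 kips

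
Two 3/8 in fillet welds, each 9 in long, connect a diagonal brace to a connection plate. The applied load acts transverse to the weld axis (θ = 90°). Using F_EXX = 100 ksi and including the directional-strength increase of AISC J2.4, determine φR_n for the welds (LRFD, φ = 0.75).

φR_n ≈ 322 kip

t_e = 0.707 × 0.375 = 0.2651 in; A_we = 0.2651 × 18 = 4.772 in².
Directional factor: 1.0 + 0.5 sin^1.5(90°) = 1.5.
F_nw = 0.6 × 100 × 1.5 = 90 ksi.
φR_n = 0.75 × 90 × 4.772 = 322.1 kip.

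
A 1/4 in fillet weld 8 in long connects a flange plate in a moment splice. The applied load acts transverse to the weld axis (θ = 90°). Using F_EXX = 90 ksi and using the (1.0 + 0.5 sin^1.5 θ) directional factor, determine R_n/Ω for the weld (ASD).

R_n/Ω ≈ 57.3 kip

t_e = 0.707 × 0.25 = 0.1767 in; A_we = 0.1767 × 8 = 1.414 in².
Directional factor: 1.0 + 0.5 sin^1.5(90°) = 1.5.
F_nw = 0.6 × 90 × 1.5 = 81 ksi.
R_n/Ω = (81 × 1.414) / 2.0 = 57.27 kip.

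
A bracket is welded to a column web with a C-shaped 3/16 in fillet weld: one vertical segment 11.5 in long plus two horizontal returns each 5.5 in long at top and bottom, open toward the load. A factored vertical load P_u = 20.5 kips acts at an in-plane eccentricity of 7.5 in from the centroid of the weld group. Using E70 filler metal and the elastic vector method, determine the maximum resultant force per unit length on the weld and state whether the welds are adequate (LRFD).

E70XX → F_EXX = 70 ksi.
Total weld length L_w = 22.5 in. Treat welds as unit-width lines.
Centroid: x̄ = 2×5.5×2.75 / 22.5 = 1.344 in from the vertical weld.
Polar moment about centroid: J = I_x + I_y = [11.5³/12 + 2×5.5×5.75²] + [11.5×1.344² + 2(5.5³/12 + 5.5×1.406²)] = 560.7 in³.
Direct shear f_v = P/L_w = 20.5 / 22.5 = 0.9111 kip/in (vertical).
Torsion M = P·e = 20.5 × 7.5 = 153.75 kip·in.
Critical point at (x, y) = (4.156, 5.75) from centroid. f_tx = M·y/J = 1.577 kip/in; f_ty = M·x/J = 1.14 kip/in.
Resultant f_max = √[f_tx² + (f_v + f_ty)²] = √[1.577² + (0.9111 + 1.14)²] = 2.587 kip/in.
Capacity per unit length: φr_n = 0.75 × 0.6 × 70 × (0.707 × 0.1875) = 4.176 kip/in.
2.587 ≤ 4.176 → adequate.

f_max ≈ 2.59 kip/in; adequate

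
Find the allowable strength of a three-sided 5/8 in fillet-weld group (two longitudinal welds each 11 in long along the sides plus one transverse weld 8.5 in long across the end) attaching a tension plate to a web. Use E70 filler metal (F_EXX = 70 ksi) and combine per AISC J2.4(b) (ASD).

R_n/Ω ≈ 292 kips

t_e = 0.707 × 0.625 = 0.4419 in.
R_nwl = 0.6 × 70 × 0.4419 × 22 = 408.3 kips (longitudinal, 2 welds).
R_nwt = 0.6 × 70 × 0.4419 × 8.5 = 157.7 kips (transverse, base value).
(i) R_nwl + R_nwt = 566 kips; (ii) 0.85 R_nwl + 1.5 R_nwt = 583.7 kips.
R_n = max = 583.7 kips [governs: (ii)]; R_n/Ω = 291.8 kips.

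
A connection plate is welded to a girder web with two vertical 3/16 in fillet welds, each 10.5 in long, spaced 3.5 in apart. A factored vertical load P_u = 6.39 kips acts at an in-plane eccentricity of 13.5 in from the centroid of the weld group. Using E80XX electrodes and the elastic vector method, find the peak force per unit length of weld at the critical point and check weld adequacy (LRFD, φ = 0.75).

f_max ≈ 1.97 kip/in; adequate

E80XX → F_EXX = 80 ksi.
Total weld length L_w = 21 in. Treat welds as unit-width lines.
Polar moment about centroid: J = 2[d³/12 + d(b/2)²] = 2[10.5³/12 + 10.5×1.75²] = 257.2 in³.
Direct shear f_v = P/L_w = 6.39 / 21 = 0.3043 kip/in (vertical).
Torsion M = P·e = 6.39 × 13.5 = 86.265 kip·in.
Critical point at (x, y) = (1.75, 5.25) from centroid. f_tx = M·y/J = 1.761 kip/in; f_ty = M·x/J = 0.5868 kip/in.
Resultant f_max = √[f_tx² + (f_v + f_ty)²] = √[1.761² + (0.3043 + 0.5868)²] = 1.973 kip/in.
Capacity per unit length: φr_n = 0.75 × 0.6 × 80 × (0.707 × 0.1875) = 4.772 kip/in.
1.973 ≤ 4.772 → adequate.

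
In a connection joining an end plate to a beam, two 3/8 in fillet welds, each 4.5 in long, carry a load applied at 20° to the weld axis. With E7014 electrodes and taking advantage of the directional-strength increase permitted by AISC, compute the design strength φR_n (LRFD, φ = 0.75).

E70XX → F_EXX = 70 ksi.
t_e = 0.707 × 0.375 = 0.2651 in; A_we = 0.2651 × 9 = 2.386 in².
Directional factor: 1.0 + 0.5 sin^1.5(20°) = 1.1.
F_nw = 0.6 × 70 × 1.1 = 46.2 ksi.
φR_n = 0.75 × 46.2 × 2.386 = 82.68 kips.

φR_n ≈ 82.7 kips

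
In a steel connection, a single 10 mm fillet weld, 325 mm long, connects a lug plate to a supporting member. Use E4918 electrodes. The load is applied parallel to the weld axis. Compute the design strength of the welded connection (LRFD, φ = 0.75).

φR_n ≈ 507 kN

E49XX → F_EXX = 490 MPa.
Effective throat t_e = 0.707 × 10 = 7.07 mm.
Total length L = 325 mm; A_we = 7.07 × 325 = 2298 mm².
F_nw = 0.6 F_EXX = 0.6 × 490 = 294 MPa.
φR_n = 0.75 × 294 × 2298 × 10⁻³ = 506.7 kN.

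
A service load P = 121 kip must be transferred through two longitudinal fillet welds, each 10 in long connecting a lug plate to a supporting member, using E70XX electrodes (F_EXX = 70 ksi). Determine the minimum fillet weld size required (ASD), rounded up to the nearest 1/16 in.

w = 7/16 in

Total weld length L = 20 in.
Required throat t_e = P × Ω / (0.6 F_EXX × L) = 121 × 2.0 / (0.6 × 70 × 20) = 0.2881 in.
Required leg w = t_e / 0.707 = 0.4075 in → use 7/16 in.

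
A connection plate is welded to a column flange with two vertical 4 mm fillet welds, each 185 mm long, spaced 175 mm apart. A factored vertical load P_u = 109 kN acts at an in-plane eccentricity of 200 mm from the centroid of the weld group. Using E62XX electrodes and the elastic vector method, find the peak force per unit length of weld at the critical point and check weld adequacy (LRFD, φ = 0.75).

f_max ≈ 941 N/mm; NOT adequate

E62XX → F_EXX = 620 MPa.
Total weld length L_w = 370 mm. Treat welds as unit-width lines.
Polar moment about centroid: J = 2[d³/12 + d(b/2)²] = 2[185³/12 + 185×87.5²] = 3888000 mm³.
Direct shear f_v = P/L_w = 109×10³ / 370 = 294.6 N/mm (vertical).
Torsion M = P·e = 109×10³ × 200 = 21800000 N·mm.
Critical point at (x, y) = (87.5, 92.5) from centroid. f_tx = M·y/J = 518.6 N/mm; f_ty = M·x/J = 490.6 N/mm.
Resultant f_max = √[f_tx² + (f_v + f_ty)²] = √[518.6² + (294.6 + 490.6)²] = 941 N/mm.
Capacity per unit length: φr_n = 0.75 × 0.6 × 620 × (0.707 × 4) = 789 N/mm.
941 > 789 → NOT adequate.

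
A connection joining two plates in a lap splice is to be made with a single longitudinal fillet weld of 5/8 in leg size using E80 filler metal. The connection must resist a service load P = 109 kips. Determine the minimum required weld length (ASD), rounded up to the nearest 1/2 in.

E80XX → F_EXX = 80 ksi.
Throat t_e = 0.707 × 0.625 = 0.4419 in.
r_n/Ω = (0.6 × 80 × 0.4419) / 2.0 = 10.6 kip/in.
L_req = P / (r_n/Ω) = 109 / 10.6 = 10.28 in total.
Round up → use L = 10.5 in.

L = 10.5 in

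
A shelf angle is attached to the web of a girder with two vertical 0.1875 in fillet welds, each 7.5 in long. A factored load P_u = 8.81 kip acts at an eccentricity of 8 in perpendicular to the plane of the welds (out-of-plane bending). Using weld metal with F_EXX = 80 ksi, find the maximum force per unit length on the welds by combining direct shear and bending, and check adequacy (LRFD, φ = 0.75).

L_w = 2 × 7.5 = 15 in; section modulus (unit throat) S = 2 × L²/6 = 18.75 in².
Direct shear f_v = P/L_w = 8.81/15 = 0.5873 kip/in.
Moment M = P × e = 8.81 × 8 = 70.48 kip·in; bending f_b = M/S = 3.759 kip/in.
f_max = √(f_v² + f_b²) = √(0.5873² + 3.759²) = 3.805 kip/in.
φr_n = 0.75 × 0.6 × 80 × (0.707 × 0.1875) = 4.772 kip/in → adequate.

f_max ≈ 3.8 kip/in; adequate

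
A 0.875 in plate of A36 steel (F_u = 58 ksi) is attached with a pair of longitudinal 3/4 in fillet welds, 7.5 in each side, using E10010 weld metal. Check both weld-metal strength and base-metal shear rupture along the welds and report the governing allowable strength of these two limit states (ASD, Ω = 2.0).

R_n/Ω ≈ 228 kips (base-metal shear rupture governs)

E100XX → F_EXX = 100 ksi.
t_e = 0.707 × 0.75 = 0.5302 in; L = 15 in.
Weld metal: R_n/Ω = (1/2.0) × 0.6 × 100 × 0.5302 × 15 = 238.6 kips.
Base metal (shear rupture): R_n/Ω = (1/2.0) × 0.6 × 58 × 0.875 × 15 = 228.4 kips.
Governing: base-metal shear rupture.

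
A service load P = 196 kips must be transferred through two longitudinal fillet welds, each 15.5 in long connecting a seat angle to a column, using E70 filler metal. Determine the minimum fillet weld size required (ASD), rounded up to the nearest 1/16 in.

E70XX → F_EXX = 70 ksi.
Total weld length L = 31 in.
Required throat t_e = P × Ω / (0.6 F_EXX × L) = 196 × 2.0 / (0.6 × 70 × 31) = 0.3011 in.
Required leg w = t_e / 0.707 = 0.4258 in → use 7/16 in.

w = 7/16 in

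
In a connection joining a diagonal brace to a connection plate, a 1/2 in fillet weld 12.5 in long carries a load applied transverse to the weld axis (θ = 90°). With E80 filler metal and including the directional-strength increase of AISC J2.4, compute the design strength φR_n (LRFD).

φR_n ≈ 239 kips

E80XX → F_EXX = 80 ksi.
t_e = 0.707 × 0.5 = 0.3535 in; A_we = 0.3535 × 12.5 = 4.419 in².
Directional factor: 1.0 + 0.5 sin^1.5(90°) = 1.5.
F_nw = 0.6 × 80 × 1.5 = 72 ksi.
φR_n = 0.75 × 72 × 4.419 = 238.6 kips.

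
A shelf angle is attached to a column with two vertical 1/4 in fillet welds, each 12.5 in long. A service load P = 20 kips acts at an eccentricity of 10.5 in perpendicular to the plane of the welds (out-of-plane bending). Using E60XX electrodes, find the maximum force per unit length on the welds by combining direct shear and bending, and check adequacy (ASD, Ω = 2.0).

f_max ≈ 4.11 kip/in; NOT adequate

E60XX → F_EXX = 60 ksi.
L_w = 2 × 12.5 = 25 in; section modulus (unit throat) S = 2 × L²/6 = 52.08 in².
Direct shear f_v = P/L_w = 20/25 = 0.8 kip/in.
Moment M = P × e = 20 × 10.5 = 210 kip·in; bending f_b = M/S = 4.032 kip/in.
f_max = √(f_v² + f_b²) = √(0.8² + 4.032²) = 4.111 kip/in.
r_n/Ω = (1/2.0) × 0.6 × 60 × (0.707 × 0.25) = 3.181 kip/in → NOT adequate.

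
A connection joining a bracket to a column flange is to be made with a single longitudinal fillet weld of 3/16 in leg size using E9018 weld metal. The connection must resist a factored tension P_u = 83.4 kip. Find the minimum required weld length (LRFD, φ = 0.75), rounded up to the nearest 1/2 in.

L = 16 in

E90XX → F_EXX = 90 ksi.
Throat t_e = 0.707 × 0.1875 = 0.1326 in.
φr_n = 0.75 × 0.6 × 90 × 0.1326 = 5.369 kip/in.
L_req = P_u / φr_n = 83.4 / 5.369 = 15.53 in total.
Round up → use L = 16 in.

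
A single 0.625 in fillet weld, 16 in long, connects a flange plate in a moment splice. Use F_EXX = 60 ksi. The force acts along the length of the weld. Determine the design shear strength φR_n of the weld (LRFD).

φR_n ≈ 191 kip

Effective throat t_e = 0.707 × 0.625 = 0.4419 in.
Total length L = 16 in; A_we = 0.4419 × 16 = 7.07 in².
F_nw = 0.6 F_EXX = 0.6 × 60 = 36 ksi.
φR_n = 0.75 × 36 × 7.07 = 190.9 kip.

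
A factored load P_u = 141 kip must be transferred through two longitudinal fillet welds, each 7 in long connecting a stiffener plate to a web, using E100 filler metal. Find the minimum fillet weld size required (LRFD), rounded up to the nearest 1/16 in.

E100XX → F_EXX = 100 ksi.
Total weld length L = 14 in.
Required throat t_e = P_u / (φ × 0.6 F_EXX × L) = 141 / (0.75 × 0.6 × 100 × 14) = 0.2238 in.
Required leg w = t_e / 0.707 = 0.3166 in → use 3/8 in.

w = 3/8 in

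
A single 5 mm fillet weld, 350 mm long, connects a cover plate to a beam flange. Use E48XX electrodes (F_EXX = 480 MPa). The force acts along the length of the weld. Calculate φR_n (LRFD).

Effective throat t_e = 0.707 × 5 = 3.535 mm.
Total length L = 350 mm; A_we = 3.535 × 350 = 1237 mm².
F_nw = 0.6 F_EXX = 0.6 × 480 = 288 MPa.
φR_n = 0.75 × 288 × 1237 × 10⁻³ = 267.2 kN.

φR_n ≈ 267 kN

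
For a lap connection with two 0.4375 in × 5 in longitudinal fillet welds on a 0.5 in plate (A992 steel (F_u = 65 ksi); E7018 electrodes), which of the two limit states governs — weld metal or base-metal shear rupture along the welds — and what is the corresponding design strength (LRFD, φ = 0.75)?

φR_n ≈ 97.4 kip (weld metal governs)

E70XX → F_EXX = 70 ksi.
t_e = 0.707 × 0.4375 = 0.3093 in; L = 10 in.
Weld metal: φR_n = 0.75 × 0.6 × 70 × 0.3093 × 10 = 97.43 kip.
Base metal (shear rupture): φR_n = 0.75 × 0.6 × 65 × 0.5 × 10 = 146.2 kip.
Governing: weld metal.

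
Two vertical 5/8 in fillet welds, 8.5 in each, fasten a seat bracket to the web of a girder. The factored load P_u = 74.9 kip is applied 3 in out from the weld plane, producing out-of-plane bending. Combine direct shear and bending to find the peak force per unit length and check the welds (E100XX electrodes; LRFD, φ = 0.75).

E100XX → F_EXX = 100 ksi.
L_w = 2 × 8.5 = 17 in; section modulus (unit throat) S = 2 × L²/6 = 24.08 in².
Direct shear f_v = P/L_w = 74.9/17 = 4.406 kip/in.
Moment M = P × e = 74.9 × 3 = 224.7 kip·in; bending f_b = M/S = 9.33 kip/in.
f_max = √(f_v² + f_b²) = √(4.406² + 9.33²) = 10.32 kip/in.
φr_n = 0.75 × 0.6 × 100 × (0.707 × 0.625) = 19.88 kip/in → adequate.

f_max ≈ 10.3 kip/in; adequate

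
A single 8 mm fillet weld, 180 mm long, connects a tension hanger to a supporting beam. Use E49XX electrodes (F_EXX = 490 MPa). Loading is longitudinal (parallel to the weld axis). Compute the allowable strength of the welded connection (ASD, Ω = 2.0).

Effective throat t_e = 0.707 × 8 = 5.656 mm.
Total length L = 180 mm; A_we = 5.656 × 180 = 1018 mm².
F_nw = 0.6 F_EXX = 0.6 × 490 = 294 MPa.
R_n = 294 × 1018 × 10⁻³ = 299.3 kN; R_n/Ω = 299.3/2.0 = 149.7 kN.

R_n/Ω ≈ 150 kN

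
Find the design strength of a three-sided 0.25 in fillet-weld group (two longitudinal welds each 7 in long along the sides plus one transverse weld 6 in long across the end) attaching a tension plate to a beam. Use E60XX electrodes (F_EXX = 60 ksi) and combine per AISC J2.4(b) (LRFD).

t_e = 0.707 × 0.25 = 0.1767 in.
R_nwl = 0.6 × 60 × 0.1767 × 14 = 89.08 kips (longitudinal, 2 welds).
R_nwt = 0.6 × 60 × 0.1767 × 6 = 38.18 kips (transverse, base value).
(i) R_nwl + R_nwt = 127.3 kips; (ii) 0.85 R_nwl + 1.5 R_nwt = 133 kips.
R_n = max = 133 kips [governs: (ii)]; φR_n = 99.74 kips.

φR_n ≈ 99.7 kips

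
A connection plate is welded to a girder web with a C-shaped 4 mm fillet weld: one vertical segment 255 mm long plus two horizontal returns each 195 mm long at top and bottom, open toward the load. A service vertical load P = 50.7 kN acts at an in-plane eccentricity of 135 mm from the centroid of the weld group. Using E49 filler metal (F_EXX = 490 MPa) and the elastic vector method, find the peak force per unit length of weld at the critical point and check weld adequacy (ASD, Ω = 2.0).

Total weld length L_w = 645 mm. Treat welds as unit-width lines.
Centroid: x̄ = 2×195×97.5 / 645 = 58.95 mm from the vertical weld.
Polar moment about centroid: J = I_x + I_y = [255³/12 + 2×195×127.5²] + [255×58.95² + 2(195³/12 + 195×38.55²)] = 10420000 mm³.
Direct shear f_v = P/L_w = 50.7×10³ / 645 = 78.6 N/mm (vertical).
Torsion M = P·e = 50.7×10³ × 135 = 6844500 N·mm.
Critical point at (x, y) = (136, 127.5) from centroid. f_tx = M·y/J = 83.72 N/mm; f_ty = M·x/J = 89.34 N/mm.
Resultant f_max = √[f_tx² + (f_v + f_ty)²] = √[83.72² + (78.6 + 89.34)²] = 187.7 N/mm.
Capacity per unit length: r_n/Ω = (1/2.0) × 0.6 × 490 × (0.707 × 4) = 415.7 N/mm.
187.7 ≤ 415.7 → adequate.

f_max ≈ 188 N/mm; adequate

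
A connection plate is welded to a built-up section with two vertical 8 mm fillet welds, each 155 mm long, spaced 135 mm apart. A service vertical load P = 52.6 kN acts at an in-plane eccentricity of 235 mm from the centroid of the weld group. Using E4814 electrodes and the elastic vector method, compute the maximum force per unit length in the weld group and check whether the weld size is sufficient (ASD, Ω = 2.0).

f_max ≈ 747 N/mm; adequate

E48XX → F_EXX = 480 MPa.
Total weld length L_w = 310 mm. Treat welds as unit-width lines.
Polar moment about centroid: J = 2[d³/12 + d(b/2)²] = 2[155³/12 + 155×67.5²] = 2033000 mm³.
Direct shear f_v = P/L_w = 52.6×10³ / 310 = 169.7 N/mm (vertical).
Torsion M = P·e = 52.6×10³ × 235 = 12361000 N·mm.
Critical point at (x, y) = (67.5, 77.5) from centroid. f_tx = M·y/J = 471.2 N/mm; f_ty = M·x/J = 410.4 N/mm.
Resultant f_max = √[f_tx² + (f_v + f_ty)²] = √[471.2² + (169.7 + 410.4)²] = 747.3 N/mm.
Capacity per unit length: r_n/Ω = (1/2.0) × 0.6 × 480 × (0.707 × 8) = 814.5 N/mm.
747.3 ≤ 814.5 → adequate.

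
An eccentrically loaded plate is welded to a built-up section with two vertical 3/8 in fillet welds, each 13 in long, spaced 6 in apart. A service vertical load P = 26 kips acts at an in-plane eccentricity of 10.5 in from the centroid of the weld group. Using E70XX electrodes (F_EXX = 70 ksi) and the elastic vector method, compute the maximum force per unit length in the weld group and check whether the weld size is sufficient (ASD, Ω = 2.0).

Total weld length L_w = 26 in. Treat welds as unit-width lines.
Polar moment about centroid: J = 2[d³/12 + d(b/2)²] = 2[13³/12 + 13×3²] = 600.2 in³.
Direct shear f_v = P/L_w = 26 / 26 = 1 kip/in (vertical).
Torsion M = P·e = 26 × 10.5 = 273 kip·in.
Critical point at (x, y) = (3, 6.5) from centroid. f_tx = M·y/J = 2.957 kip/in; f_ty = M·x/J = 1.365 kip/in.
Resultant f_max = √[f_tx² + (f_v + f_ty)²] = √[2.957² + (1 + 1.365)²] = 3.786 kip/in.
Capacity per unit length: r_n/Ω = (1/2.0) × 0.6 × 70 × (0.707 × 0.375) = 5.568 kip/in.
3.786 ≤ 5.568 → adequate.

f_max ≈ 3.79 kip/in; adequate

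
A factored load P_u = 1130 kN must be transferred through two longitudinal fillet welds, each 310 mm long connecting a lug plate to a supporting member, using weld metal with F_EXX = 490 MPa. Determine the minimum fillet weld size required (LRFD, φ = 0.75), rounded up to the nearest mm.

Total weld length L = 620 mm.
Required throat t_e = P_u / (φ × 0.6 F_EXX × L) = 1130 / (0.75 × 0.6 × 490 × 620 × 10⁻³) = 8.266 mm.
Required leg w = t_e / 0.707 = 11.69 mm → use 12 mm.

w = 12 mm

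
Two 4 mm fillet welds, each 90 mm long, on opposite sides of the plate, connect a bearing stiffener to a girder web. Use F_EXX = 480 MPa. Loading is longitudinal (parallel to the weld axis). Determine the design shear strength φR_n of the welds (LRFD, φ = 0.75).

Effective throat t_e = 0.707 × 4 = 2.828 mm.
Total length L = 180 mm; A_we = 2.828 × 180 = 509 mm².
F_nw = 0.6 F_EXX = 0.6 × 480 = 288 MPa.
φR_n = 0.75 × 288 × 509 × 10⁻³ = 110 kN.

φR_n ≈ 110 kN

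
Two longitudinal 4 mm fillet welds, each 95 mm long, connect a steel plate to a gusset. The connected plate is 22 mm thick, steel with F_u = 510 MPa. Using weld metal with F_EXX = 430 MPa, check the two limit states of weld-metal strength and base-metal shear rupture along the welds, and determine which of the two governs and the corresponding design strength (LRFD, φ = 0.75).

t_e = 0.707 × 4 = 2.828 mm; L = 190 mm.
Weld metal: φR_n = 0.75 × 0.6 × 430 × 2.828 × 190 × 10⁻³ = 104 kN.
Base metal (shear rupture): φR_n = 0.75 × 0.6 × 510 × 22 × 190 × 10⁻³ = 959.3 kN.
Governing: weld metal.

φR_n ≈ 104 kN (weld metal governs)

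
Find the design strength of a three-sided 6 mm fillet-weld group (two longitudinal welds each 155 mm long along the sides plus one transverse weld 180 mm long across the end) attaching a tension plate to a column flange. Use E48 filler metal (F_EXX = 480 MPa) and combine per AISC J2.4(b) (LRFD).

t_e = 0.707 × 6 = 4.242 mm.
R_nwl = 0.6 × 480 × 4.242 × 310 × 10⁻³ = 378.7 kN (longitudinal, 2 welds).
R_nwt = 0.6 × 480 × 4.242 × 180 × 10⁻³ = 219.9 kN (transverse, base value).
(i) R_nwl + R_nwt = 598.6 kN; (ii) 0.85 R_nwl + 1.5 R_nwt = 651.8 kN.
R_n = max = 651.8 kN [governs: (ii)]; φR_n = 488.8 kN.

φR_n ≈ 489 kN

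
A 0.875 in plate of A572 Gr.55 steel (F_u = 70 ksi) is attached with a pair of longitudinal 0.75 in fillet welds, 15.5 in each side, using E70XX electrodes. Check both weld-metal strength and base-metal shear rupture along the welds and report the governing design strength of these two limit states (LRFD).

E70XX → F_EXX = 70 ksi.
t_e = 0.707 × 0.75 = 0.5302 in; L = 31 in.
Weld metal: φR_n = 0.75 × 0.6 × 70 × 0.5302 × 31 = 517.8 kips.
Base metal (shear rupture): φR_n = 0.75 × 0.6 × 70 × 0.875 × 31 = 854.4 kips.
Governing: weld metal.

φR_n ≈ 518 kips (weld metal governs)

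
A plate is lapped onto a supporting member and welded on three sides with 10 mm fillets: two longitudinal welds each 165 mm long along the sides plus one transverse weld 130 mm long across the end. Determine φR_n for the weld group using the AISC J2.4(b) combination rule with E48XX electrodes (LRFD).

E48XX → F_EXX = 480 MPa.
t_e = 0.707 × 10 = 7.07 mm.
R_nwl = 0.6 × 480 × 7.07 × 330 × 10⁻³ = 671.9 kN (longitudinal, 2 welds).
R_nwt = 0.6 × 480 × 7.07 × 130 × 10⁻³ = 264.7 kN (transverse, base value).
(i) R_nwl + R_nwt = 936.6 kN; (ii) 0.85 R_nwl + 1.5 R_nwt = 968.2 kN.
R_n = max = 968.2 kN [governs: (ii)]; φR_n = 726.1 kN.

φR_n ≈ 726 kN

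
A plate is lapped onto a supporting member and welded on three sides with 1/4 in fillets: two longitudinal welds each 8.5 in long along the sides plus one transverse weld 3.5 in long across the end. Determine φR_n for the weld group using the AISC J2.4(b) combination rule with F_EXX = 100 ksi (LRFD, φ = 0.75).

φR_n ≈ 163 kips

t_e = 0.707 × 0.25 = 0.1767 in.
R_nwl = 0.6 × 100 × 0.1767 × 17 = 180.3 kips (longitudinal, 2 welds).
R_nwt = 0.6 × 100 × 0.1767 × 3.5 = 37.12 kips (transverse, base value).
(i) R_nwl + R_nwt = 217.4 kips; (ii) 0.85 R_nwl + 1.5 R_nwt = 208.9 kips.
R_n = max = 217.4 kips [governs: (i)]; φR_n = 163.1 kips.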